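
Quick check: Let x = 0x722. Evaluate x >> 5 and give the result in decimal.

57

0x722 = 11100100010
shift right by 5 → 00000111001 = 57
(equivalently, floor(1826 / 32))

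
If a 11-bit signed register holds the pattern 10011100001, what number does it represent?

-799

pattern = 10011100001 (MSB is 1 ⇒ negative)
Invert: 01100011110, add 1 → 01100011111 = 799, so the value is -799.
(Equivalently: 1249 - 2^11 = 1249 - 2048 = -799.)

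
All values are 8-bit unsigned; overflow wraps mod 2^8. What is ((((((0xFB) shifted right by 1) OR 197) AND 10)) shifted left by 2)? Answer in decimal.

32

0xFB = 11111011
→ shifted right by 1 → 01111101 = 125
197 = 11000101
→ OR → 11111101 = 253
10 = 00001010
→ AND → 00001000 = 8
→ shifted left by 2 (mod 2^8) → 00100000 = 32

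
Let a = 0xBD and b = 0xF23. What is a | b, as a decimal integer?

0xBD = 000010111101
0xF23 = 111100100011
 OR → 111110111111 = 4031

4031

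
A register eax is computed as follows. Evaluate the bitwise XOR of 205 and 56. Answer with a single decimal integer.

245

205 = 11001101
56 = 00111000
XOR → 11110101 = 245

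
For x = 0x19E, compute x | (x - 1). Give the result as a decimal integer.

x = 110011110 = 414
x - 1 = 110011101
OR    = 110011111 = 415
(x | (x - 1) sets all bits below the lowest set bit.)

415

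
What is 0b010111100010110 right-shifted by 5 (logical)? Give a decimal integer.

376

x = 10111100010110
shift right by 5 → 00000101111000 = 376
(equivalently, floor(12054 / 32))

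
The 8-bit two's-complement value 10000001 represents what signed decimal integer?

-127

pattern = 10000001 (MSB is 1 ⇒ negative)
Invert: 01111110, add 1 → 01111111 = 127, so the value is -127.
(Equivalently: 129 - 2^8 = 129 - 256 = -127.)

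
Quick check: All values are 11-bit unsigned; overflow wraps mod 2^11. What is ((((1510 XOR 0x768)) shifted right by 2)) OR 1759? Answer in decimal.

1510 = 10111100110
0x768 = 11101101000
→ XOR → 01010001110 = 654
→ shifted right by 2 → 00010100011 = 163
1759 = 11011011111
→ OR → 11011111111 = 1791

1791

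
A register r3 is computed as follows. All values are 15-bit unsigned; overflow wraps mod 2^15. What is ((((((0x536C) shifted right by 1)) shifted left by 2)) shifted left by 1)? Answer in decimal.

19888

0x536C = 101001101101100
→ shifted right by 1 → 010100110110110 = 10678
→ shifted left by 2 (mod 2^15) → 010011011011000 = 9944
→ shifted left by 1 (mod 2^15) → 100110110110000 = 19888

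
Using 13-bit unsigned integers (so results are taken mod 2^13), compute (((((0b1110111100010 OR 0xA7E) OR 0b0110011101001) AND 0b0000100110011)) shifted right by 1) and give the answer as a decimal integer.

153

0b1110111100010 = 1110111100010
0xA7E = 0101001111110
→ OR → 1111111111110 = 8190
0b0110011101001 = 0110011101001
→ OR → 1111111111111 = 8191
0b0000100110011 = 0000100110011
→ AND → 0000100110011 = 307
→ shifted right by 1 → 0000010011001 = 153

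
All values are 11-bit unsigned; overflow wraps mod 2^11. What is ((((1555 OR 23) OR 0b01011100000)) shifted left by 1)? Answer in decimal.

1518

1555 = 11000010011
23 = 00000010111
→ OR → 11000010111 = 1559
0b01011100000 = 01011100000
→ OR → 11011110111 = 1783
→ shifted left by 1 (mod 2^11) → 10111101110 = 1518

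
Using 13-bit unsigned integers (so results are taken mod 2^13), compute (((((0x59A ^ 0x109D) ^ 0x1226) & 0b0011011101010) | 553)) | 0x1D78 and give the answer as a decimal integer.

0x59A = 0010110011010
0x109D = 1000010011101
→ ^ → 1010100000111 = 5383
0x1226 = 1001000100110
→ ^ → 0011100100001 = 1825
0b0011011101010 = 0011011101010
→ & → 0011000100000 = 1568
553 = 0001000101001
→ | → 0011000101001 = 1577
0x1D78 = 1110101111000
→ | → 1111101111001 = 8057

8057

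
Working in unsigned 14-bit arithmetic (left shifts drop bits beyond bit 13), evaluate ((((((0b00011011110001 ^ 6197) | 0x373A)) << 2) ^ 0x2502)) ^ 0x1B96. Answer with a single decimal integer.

364

0b00011011110001 = 00011011110001
6197 = 01100000110101
→ ^ → 01111011000100 = 7876
0x373A = 11011100111010
→ | → 11111111111110 = 16382
→ << 2 (mod 2^14) → 11111111111000 = 16376
0x2502 = 10010100000010
→ ^ → 01101011111010 = 6906
0x1B96 = 01101110010110
→ ^ → 00000101101100 = 364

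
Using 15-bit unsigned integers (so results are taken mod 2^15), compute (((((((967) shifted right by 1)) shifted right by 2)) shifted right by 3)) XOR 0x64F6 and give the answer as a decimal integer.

25849

967 = 000001111000111
→ shifted right by 1 → 000000111100011 = 483
→ shifted right by 2 → 000000001111000 = 120
→ shifted right by 3 → 000000000001111 = 15
0x64F6 = 110010011110110
→ XOR → 110010011111001 = 25849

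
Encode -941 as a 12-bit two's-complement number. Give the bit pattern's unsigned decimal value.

941 in 12 bits: 001110101101
Invert: 110001010010
Add 1:  110001010011 = 3155
(Check: 2^12 - 941 = 4096 - 941 = 3155.)

3155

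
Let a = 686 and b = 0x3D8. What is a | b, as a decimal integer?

1022

686 = 1010101110
0x3D8 = 1111011000
 OR → 1111111110 = 1022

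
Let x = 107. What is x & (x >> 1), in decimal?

x = 1101011 = 107
x>>1 = 0110101
AND  = 0100001 = 33
(x & (x >> 1) has a 1 wherever x has two consecutive 1 bits.)

33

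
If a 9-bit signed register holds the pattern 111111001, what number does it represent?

pattern = 111111001 (MSB is 1 ⇒ negative)
Invert: 000000110, add 1 → 000000111 = 7, so the value is -7.
(Equivalently: 505 - 2^9 = 505 - 512 = -7.)

-7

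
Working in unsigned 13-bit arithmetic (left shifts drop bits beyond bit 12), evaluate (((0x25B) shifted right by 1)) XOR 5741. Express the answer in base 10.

5952

0x25B = 0001001011011
→ shifted right by 1 → 0000100101101 = 301
5741 = 1011001101101
→ XOR → 1011101000000 = 5952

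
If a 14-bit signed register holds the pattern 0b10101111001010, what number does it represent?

-5174

pattern = 10101111001010 (MSB is 1 ⇒ negative)
Invert: 01010000110101, add 1 → 01010000110110 = 5174, so the value is -5174.
(Equivalently: 11210 - 2^14 = 11210 - 16384 = -5174.)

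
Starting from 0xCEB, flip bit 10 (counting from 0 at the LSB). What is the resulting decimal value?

x = 110011101011
bit 10 is currently 1; toggle it via x ^ (1 << 10) = x ^ 1024
→ 100011101011 = 2283

2283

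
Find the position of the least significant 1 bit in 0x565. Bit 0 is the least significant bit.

0x565 = 10101100101
Trailing zeros: 0, so the lowest set bit is bit 0 (value 1).

0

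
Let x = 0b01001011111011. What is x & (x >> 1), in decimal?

x = 1001011111011 = 4859
x>>1 = 0100101111101
AND  = 0000001111001 = 121
(x & (x >> 1) has a 1 wherever x has two consecutive 1 bits.)

121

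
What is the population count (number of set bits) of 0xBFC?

0xBFC = 101111111100
Count the 1s: 1 + 1 + 1 + 1 + 1 + 1 + 1 + 1 + 1 = 9

9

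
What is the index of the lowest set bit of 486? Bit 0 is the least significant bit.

486 = 111100110
Trailing zeros: 1, so the lowest set bit is bit 1 (value 2).

1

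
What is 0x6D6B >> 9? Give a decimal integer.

54

0x6D6B = 110110101101011
shift right by 9 → 000000000110110 = 54
(equivalently, floor(28011 / 512))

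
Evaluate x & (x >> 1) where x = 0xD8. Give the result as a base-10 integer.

x = 11011000 = 216
x>>1 = 01101100
AND  = 01001000 = 72
(x & (x >> 1) has a 1 wherever x has two consecutive 1 bits.)

72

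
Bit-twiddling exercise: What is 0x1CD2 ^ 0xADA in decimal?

5640

0x1CD2 = 1110011010010
0xADA = 0101011011010
XOR → 1011000001000 = 5640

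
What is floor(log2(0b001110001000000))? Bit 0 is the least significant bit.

12

0b001110001000000 = 1110001000000
The topmost 1 is at position 12 (since 2^12 = 4096 ≤ 7232 < 8192).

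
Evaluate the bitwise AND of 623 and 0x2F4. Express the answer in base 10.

612

623 = 1001101111
0x2F4 = 1011110100
AND → 1001100100 = 612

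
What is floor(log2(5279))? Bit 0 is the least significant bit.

12

5279 = 1010010011111
The topmost 1 is at position 12 (since 2^12 = 4096 ≤ 5279 < 8192).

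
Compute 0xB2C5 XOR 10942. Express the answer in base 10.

0xB2C5 = 1011001011000101
10942 = 0010101010111110
XOR → 1001100001111011 = 39035

39035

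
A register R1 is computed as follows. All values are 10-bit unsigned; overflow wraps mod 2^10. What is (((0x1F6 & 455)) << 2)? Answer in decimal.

792

0x1F6 = 0111110110
455 = 0111000111
→ & → 0111000110 = 454
→ << 2 (mod 2^10) → 1100011000 = 792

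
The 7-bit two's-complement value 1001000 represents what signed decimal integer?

-56

pattern = 1001000 (MSB is 1 ⇒ negative)
Invert: 0110111, add 1 → 0111000 = 56, so the value is -56.
(Equivalently: 72 - 2^7 = 72 - 128 = -56.)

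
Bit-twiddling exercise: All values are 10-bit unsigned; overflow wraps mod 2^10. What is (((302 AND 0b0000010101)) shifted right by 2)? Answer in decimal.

1

302 = 0100101110
0b0000010101 = 0000010101
→ AND → 0000000100 = 4
→ shifted right by 2 → 0000000001 = 1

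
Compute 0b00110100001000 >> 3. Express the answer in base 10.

x = 110100001000
shift right by 3 → 000110100001 = 417
(equivalently, floor(3336 / 8))

417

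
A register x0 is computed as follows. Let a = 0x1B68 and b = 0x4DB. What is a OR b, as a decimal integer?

8187

0x1B68 = 1101101101000
0x4DB = 0010011011011
 OR → 1111111111011 = 8187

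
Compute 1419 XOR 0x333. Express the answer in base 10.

1419 = 10110001011
0x333 = 01100110011
XOR → 11010111000 = 1720

1720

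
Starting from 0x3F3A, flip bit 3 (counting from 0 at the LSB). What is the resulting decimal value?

16178

x = 11111100111010
bit 3 is currently 1; toggle it via x ^ (1 << 3) = x ^ 8
→ 11111100110010 = 16178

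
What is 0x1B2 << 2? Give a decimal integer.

1736

0x1B2 = 00110110010
shift left by 2 → 11011001000 = 1736
(equivalently, 434 × 2^2 = 434 × 4)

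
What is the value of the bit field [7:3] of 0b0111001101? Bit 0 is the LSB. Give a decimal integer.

v = 0111001101
Shift right by 3: 0111001
Mask low 5 bits: 11001 = 25

25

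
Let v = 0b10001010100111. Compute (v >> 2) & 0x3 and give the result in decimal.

v = 10001010100111
Shift right by 2: 100010101001
Mask low 2 bits: 01 = 1

1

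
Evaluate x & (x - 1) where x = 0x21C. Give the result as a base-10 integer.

x = 1000011100 = 540
x - 1 = 1000011011
AND   = 1000011000 = 536
(x & (x - 1) clears the lowest set bit of x.)

536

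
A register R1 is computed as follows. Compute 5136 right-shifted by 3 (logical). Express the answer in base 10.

642

5136 = 1010000010000
shift right by 3 → 0001010000010 = 642
(equivalently, floor(5136 / 8))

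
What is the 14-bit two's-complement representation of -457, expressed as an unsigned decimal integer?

15927

457 in 14 bits: 00000111001001
Invert: 11111000110110
Add 1:  11111000110111 = 15927
(Check: 2^14 - 457 = 16384 - 457 = 15927.)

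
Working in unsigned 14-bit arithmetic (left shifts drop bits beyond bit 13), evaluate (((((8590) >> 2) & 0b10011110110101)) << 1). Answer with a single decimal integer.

8590 = 10000110001110
→ >> 2 → 00100001100011 = 2147
0b10011110110101 = 10011110110101
→ & → 00000000100001 = 33
→ << 1 (mod 2^14) → 00000001000010 = 66

66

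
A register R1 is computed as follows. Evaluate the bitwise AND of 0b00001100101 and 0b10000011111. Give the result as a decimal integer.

5

a = 00001100101
b = 10000011111
AND → 00000000101 = 5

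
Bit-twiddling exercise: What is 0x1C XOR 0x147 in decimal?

347

0x1C = 000011100
0x147 = 101000111
XOR → 101011011 = 347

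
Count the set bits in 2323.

2323 = 100100010011
Count the 1s: 1 + 1 + 1 + 1 + 1 = 5

5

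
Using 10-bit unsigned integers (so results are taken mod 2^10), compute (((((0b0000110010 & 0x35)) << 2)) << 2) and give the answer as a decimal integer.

768

0b0000110010 = 0000110010
0x35 = 0000110101
→ & → 0000110000 = 48
→ << 2 (mod 2^10) → 0011000000 = 192
→ << 2 (mod 2^10) → 1100000000 = 768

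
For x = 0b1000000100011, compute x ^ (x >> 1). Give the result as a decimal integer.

x = 1000000100011 = 4131
x>>1 = 0100000010001
XOR  = 1100000110010 = 6194
(x ^ (x >> 1) gives the standard binary-reflected Gray code of x.)

6194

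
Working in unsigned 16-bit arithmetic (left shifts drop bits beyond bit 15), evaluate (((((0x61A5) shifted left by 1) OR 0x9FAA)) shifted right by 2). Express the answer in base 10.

14330

0x61A5 = 0110000110100101
→ shifted left by 1 (mod 2^16) → 1100001101001010 = 49994
0x9FAA = 1001111110101010
→ OR → 1101111111101010 = 57322
→ shifted right by 2 → 0011011111111010 = 14330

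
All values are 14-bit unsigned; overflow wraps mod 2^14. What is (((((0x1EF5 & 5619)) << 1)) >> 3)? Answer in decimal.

1340

0x1EF5 = 01111011110101
5619 = 01010111110011
→ & → 01010011110001 = 5361
→ << 1 (mod 2^14) → 10100111100010 = 10722
→ >> 3 → 00010100111100 = 1340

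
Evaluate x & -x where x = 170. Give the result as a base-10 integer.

x = 10101010 = 170
-x (two's complement) = …01010110
AND   = 00000010 = 2
(x & -x isolates the lowest set bit of x.)

2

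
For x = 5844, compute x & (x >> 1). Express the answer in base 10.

x = 1011011010100 = 5844
x>>1 = 0101101101010
AND  = 0001001000000 = 576
(x & (x >> 1) has a 1 wherever x has two consecutive 1 bits.)

576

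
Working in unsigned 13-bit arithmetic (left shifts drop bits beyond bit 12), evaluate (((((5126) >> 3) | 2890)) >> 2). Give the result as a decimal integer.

5126 = 1010000000110
→ >> 3 → 0001010000000 = 640
2890 = 0101101001010
→ | → 0101111001010 = 3018
→ >> 2 → 0001011110010 = 754

754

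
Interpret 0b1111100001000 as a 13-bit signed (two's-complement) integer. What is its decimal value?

-248

pattern = 1111100001000 (MSB is 1 ⇒ negative)
Invert: 0000011110111, add 1 → 0000011111000 = 248, so the value is -248.
(Equivalently: 7944 - 2^13 = 7944 - 8192 = -248.)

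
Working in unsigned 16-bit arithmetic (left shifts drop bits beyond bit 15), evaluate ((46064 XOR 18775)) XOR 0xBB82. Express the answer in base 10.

46064 = 1011001111110000
18775 = 0100100101010111
→ XOR → 1111101010100111 = 64167
0xBB82 = 1011101110000010
→ XOR → 0100000100100101 = 16677

16677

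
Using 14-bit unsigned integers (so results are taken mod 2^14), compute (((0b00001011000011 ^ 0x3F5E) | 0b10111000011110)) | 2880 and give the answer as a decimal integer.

0b00001011000011 = 00001011000011
0x3F5E = 11111101011110
→ ^ → 11110110011101 = 15773
0b10111000011110 = 10111000011110
→ | → 11111110011111 = 16287
2880 = 00101101000000
→ | → 11111111011111 = 16351

16351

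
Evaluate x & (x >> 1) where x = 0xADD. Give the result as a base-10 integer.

76

x = 101011011101 = 2781
x>>1 = 010101101110
AND  = 000001001100 = 76
(x & (x >> 1) has a 1 wherever x has two consecutive 1 bits.)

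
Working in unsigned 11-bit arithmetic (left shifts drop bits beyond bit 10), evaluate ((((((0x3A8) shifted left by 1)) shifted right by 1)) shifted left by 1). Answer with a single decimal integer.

1872

0x3A8 = 01110101000
→ shifted left by 1 (mod 2^11) → 11101010000 = 1872
→ shifted right by 1 → 01110101000 = 936
→ shifted left by 1 (mod 2^11) → 11101010000 = 1872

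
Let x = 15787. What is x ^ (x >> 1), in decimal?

9086

x = 11110110101011 = 15787
x>>1 = 01111011010101
XOR  = 10001101111110 = 9086
(x ^ (x >> 1) gives the standard binary-reflected Gray code of x.)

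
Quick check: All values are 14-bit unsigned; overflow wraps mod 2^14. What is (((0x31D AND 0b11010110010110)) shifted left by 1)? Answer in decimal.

552

0x31D = 00001100011101
0b11010110010110 = 11010110010110
→ AND → 00000100010100 = 276
→ shifted left by 1 (mod 2^14) → 00001000101000 = 552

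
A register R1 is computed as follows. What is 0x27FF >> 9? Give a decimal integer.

0x27FF = 10011111111111
shift right by 9 → 00000000010011 = 19
(equivalently, floor(10239 / 512))

19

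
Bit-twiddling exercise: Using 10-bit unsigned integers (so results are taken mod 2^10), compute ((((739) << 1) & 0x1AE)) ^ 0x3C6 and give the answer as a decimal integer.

739 = 1011100011
→ << 1 (mod 2^10) → 0111000110 = 454
0x1AE = 0110101110
→ & → 0110000110 = 390
0x3C6 = 1111000110
→ ^ → 1001000000 = 576

576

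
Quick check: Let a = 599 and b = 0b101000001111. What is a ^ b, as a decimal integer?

599 = 001001010111
b = 101000001111
XOR → 100001011000 = 2136

2136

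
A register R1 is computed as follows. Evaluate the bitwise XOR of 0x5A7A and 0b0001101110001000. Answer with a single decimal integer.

16882

0x5A7A = 101101001111010
b = 001101110001000
XOR → 100000111110010 = 16882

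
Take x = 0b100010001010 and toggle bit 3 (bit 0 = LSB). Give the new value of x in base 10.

x = 100010001010
bit 3 is currently 1; toggle it via x ^ (1 << 3) = x ^ 8
→ 100010000010 = 2178

2178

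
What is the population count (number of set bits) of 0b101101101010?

n = 101101101010
Count the 1s: 1 + 1 + 1 + 1 + 1 + 1 + 1 = 7

7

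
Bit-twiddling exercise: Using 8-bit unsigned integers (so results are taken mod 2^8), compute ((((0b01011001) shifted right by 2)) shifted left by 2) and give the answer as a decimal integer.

0b01011001 = 01011001
→ shifted right by 2 → 00010110 = 22
→ shifted left by 2 (mod 2^8) → 01011000 = 88

88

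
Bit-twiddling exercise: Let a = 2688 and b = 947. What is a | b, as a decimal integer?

2995

2688 = 101010000000
947 = 001110110011
 OR → 101110110011 = 2995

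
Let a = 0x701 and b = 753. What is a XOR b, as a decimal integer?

0x701 = 11100000001
753 = 01011110001
XOR → 10111110000 = 1520

1520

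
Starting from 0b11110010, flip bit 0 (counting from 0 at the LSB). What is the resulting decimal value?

x = 11110010
bit 0 is currently 0; toggle it via x ^ (1 << 0) = x ^ 1
→ 11110011 = 243

243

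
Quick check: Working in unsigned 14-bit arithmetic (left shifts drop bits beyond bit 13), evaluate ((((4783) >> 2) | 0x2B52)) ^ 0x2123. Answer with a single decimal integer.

3800

4783 = 01001010101111
→ >> 2 → 00010010101011 = 1195
0x2B52 = 10101101010010
→ | → 10111111111011 = 12283
0x2123 = 10000100100011
→ ^ → 00111011011000 = 3800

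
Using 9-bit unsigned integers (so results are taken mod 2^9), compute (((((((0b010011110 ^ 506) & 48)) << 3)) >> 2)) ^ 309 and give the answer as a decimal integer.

373

0b010011110 = 010011110
506 = 111111010
→ ^ → 101100100 = 356
48 = 000110000
→ & → 000100000 = 32
→ << 3 (mod 2^9) → 100000000 = 256
→ >> 2 → 001000000 = 64
309 = 100110101
→ ^ → 101110101 = 373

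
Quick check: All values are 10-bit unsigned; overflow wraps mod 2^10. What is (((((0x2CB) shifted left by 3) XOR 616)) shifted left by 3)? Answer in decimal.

384

0x2CB = 1011001011
→ shifted left by 3 (mod 2^10) → 1001011000 = 600
616 = 1001101000
→ XOR → 0000110000 = 48
→ shifted left by 3 (mod 2^10) → 0110000000 = 384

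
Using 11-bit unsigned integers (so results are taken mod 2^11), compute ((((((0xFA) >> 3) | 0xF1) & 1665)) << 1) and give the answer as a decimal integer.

0xFA = 00011111010
→ >> 3 → 00000011111 = 31
0xF1 = 00011110001
→ | → 00011111111 = 255
1665 = 11010000001
→ & → 00010000001 = 129
→ << 1 (mod 2^11) → 00100000010 = 258

258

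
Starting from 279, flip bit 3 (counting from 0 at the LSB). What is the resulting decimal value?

x = 000100010111
bit 3 is currently 0; toggle it via x ^ (1 << 3) = x ^ 8
→ 000100011111 = 287

287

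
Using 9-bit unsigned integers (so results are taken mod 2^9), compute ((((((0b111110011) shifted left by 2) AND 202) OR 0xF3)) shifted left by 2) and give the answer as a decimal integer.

0b111110011 = 111110011
→ shifted left by 2 (mod 2^9) → 111001100 = 460
202 = 011001010
→ AND → 011001000 = 200
0xF3 = 011110011
→ OR → 011111011 = 251
→ shifted left by 2 (mod 2^9) → 111101100 = 492

492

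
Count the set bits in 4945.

4945 = 1001101010001
Count the 1s: 1 + 1 + 1 + 1 + 1 + 1 = 6

6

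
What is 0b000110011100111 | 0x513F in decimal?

a = 000110011100111
0x513F = 101000100111111
 OR → 101110111111111 = 24063

24063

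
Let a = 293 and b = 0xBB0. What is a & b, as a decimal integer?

288

293 = 000100100101
0xBB0 = 101110110000
AND → 000100100000 = 288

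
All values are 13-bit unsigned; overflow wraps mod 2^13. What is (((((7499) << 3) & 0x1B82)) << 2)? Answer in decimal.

2048

7499 = 1110101001011
→ << 3 (mod 2^13) → 0101001011000 = 2648
0x1B82 = 1101110000010
→ & → 0101000000000 = 2560
→ << 2 (mod 2^13) → 0100000000000 = 2048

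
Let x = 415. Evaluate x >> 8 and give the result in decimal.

415 = 110011111
shift right by 8 → 000000001 = 1
(equivalently, floor(415 / 256))

1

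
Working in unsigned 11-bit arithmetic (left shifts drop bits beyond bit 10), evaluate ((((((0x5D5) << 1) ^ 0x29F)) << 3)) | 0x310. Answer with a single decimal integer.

952

0x5D5 = 10111010101
→ << 1 (mod 2^11) → 01110101010 = 938
0x29F = 01010011111
→ ^ → 00100110101 = 309
→ << 3 (mod 2^11) → 00110101000 = 424
0x310 = 01100010000
→ | → 01110111000 = 952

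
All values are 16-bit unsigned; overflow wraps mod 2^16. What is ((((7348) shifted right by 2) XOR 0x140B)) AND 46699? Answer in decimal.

4642

7348 = 0001110010110100
→ shifted right by 2 → 0000011100101101 = 1837
0x140B = 0001010000001011
→ XOR → 0001001100100110 = 4902
46699 = 1011011001101011
→ AND → 0001001000100010 = 4642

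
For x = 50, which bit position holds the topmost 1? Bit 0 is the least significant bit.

50 = 110010
The topmost 1 is at position 5 (since 2^5 = 32 ≤ 50 < 64).

5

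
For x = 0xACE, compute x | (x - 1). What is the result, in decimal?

2767

x = 101011001110 = 2766
x - 1 = 101011001101
OR    = 101011001111 = 2767
(x | (x - 1) sets all bits below the lowest set bit.)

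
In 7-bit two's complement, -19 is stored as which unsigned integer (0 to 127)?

19 in 7 bits: 0010011
Invert: 1101100
Add 1:  1101101 = 109
(Check: 2^7 - 19 = 128 - 19 = 109.)

109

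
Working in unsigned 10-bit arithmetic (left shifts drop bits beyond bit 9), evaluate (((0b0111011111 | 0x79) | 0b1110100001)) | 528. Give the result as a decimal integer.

0b0111011111 = 0111011111
0x79 = 0001111001
→ | → 0111111111 = 511
0b1110100001 = 1110100001
→ | → 1111111111 = 1023
528 = 1000010000
→ | → 1111111111 = 1023

1023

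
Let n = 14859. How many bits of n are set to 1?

7

14859 = 11101000001011
Count the 1s: 1 + 1 + 1 + 1 + 1 + 1 + 1 = 7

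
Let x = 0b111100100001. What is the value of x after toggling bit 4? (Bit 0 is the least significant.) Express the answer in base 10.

x = 111100100001
bit 4 is currently 0; toggle it via x ^ (1 << 4) = x ^ 16
→ 111100110001 = 3889

3889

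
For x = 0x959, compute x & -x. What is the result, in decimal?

1

x = 100101011001 = 2393
-x (two's complement) = …011010100111
AND   = 000000000001 = 1
(x & -x isolates the lowest set bit of x.)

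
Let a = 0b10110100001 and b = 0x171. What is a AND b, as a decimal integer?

289

a = 10110100001
0x171 = 00101110001
AND → 00100100001 = 289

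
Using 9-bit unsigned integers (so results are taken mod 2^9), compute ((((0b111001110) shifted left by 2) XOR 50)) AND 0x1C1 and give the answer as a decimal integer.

256

0b111001110 = 111001110
→ shifted left by 2 (mod 2^9) → 100111000 = 312
50 = 000110010
→ XOR → 100001010 = 266
0x1C1 = 111000001
→ AND → 100000000 = 256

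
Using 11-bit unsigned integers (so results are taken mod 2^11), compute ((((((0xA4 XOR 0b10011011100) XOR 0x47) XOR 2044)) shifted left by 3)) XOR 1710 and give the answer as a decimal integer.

182

0xA4 = 00010100100
0b10011011100 = 10011011100
→ XOR → 10001111000 = 1144
0x47 = 00001000111
→ XOR → 10000111111 = 1087
2044 = 11111111100
→ XOR → 01111000011 = 963
→ shifted left by 3 (mod 2^11) → 11000011000 = 1560
1710 = 11010101110
→ XOR → 00010110110 = 182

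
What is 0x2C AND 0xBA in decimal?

0x2C = 00101100
0xBA = 10111010
AND → 00101000 = 40

40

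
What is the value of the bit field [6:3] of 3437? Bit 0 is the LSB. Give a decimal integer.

13

v = 110101101101
Shift right by 3: 110101101
Mask low 4 bits: 1101 = 13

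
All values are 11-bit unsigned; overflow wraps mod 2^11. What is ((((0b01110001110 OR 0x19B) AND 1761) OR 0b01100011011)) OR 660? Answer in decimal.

927

0b01110001110 = 01110001110
0x19B = 00110011011
→ OR → 01110011111 = 927
1761 = 11011100001
→ AND → 01010000001 = 641
0b01100011011 = 01100011011
→ OR → 01110011011 = 923
660 = 01010010100
→ OR → 01110011111 = 927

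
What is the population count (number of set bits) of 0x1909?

0x1909 = 1100100001001
Count the 1s: 1 + 1 + 1 + 1 + 1 = 5

5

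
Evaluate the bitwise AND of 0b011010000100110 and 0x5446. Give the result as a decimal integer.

a = 011010000100110
0x5446 = 101010001000110
AND → 001010000000110 = 5126

5126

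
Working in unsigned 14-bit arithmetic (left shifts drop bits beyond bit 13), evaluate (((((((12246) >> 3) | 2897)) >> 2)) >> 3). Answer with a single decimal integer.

127

12246 = 10111111010110
→ >> 3 → 00010111111010 = 1530
2897 = 00101101010001
→ | → 00111111111011 = 4091
→ >> 2 → 00001111111110 = 1022
→ >> 3 → 00000001111111 = 127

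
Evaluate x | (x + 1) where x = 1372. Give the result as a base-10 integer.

1373

x = 10101011100 = 1372
x + 1 = 10101011101
OR    = 10101011101 = 1373
(x | (x + 1) sets the lowest cleared bit.)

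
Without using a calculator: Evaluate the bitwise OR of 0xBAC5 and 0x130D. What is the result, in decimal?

48077

0xBAC5 = 1011101011000101
0x130D = 0001001100001101
 OR → 1011101111001101 = 48077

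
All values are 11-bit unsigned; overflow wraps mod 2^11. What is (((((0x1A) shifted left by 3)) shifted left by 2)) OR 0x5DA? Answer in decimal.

2010

0x1A = 00000011010
→ shifted left by 3 (mod 2^11) → 00011010000 = 208
→ shifted left by 2 (mod 2^11) → 01101000000 = 832
0x5DA = 10111011010
→ OR → 11111011010 = 2010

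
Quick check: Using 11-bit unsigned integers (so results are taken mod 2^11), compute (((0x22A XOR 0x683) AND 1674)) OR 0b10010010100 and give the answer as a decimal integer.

1180

0x22A = 01000101010
0x683 = 11010000011
→ XOR → 10010101001 = 1193
1674 = 11010001010
→ AND → 10010001000 = 1160
0b10010010100 = 10010010100
→ OR → 10010011100 = 1180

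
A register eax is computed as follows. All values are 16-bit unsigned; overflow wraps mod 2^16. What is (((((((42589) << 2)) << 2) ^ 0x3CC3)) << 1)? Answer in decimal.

42589 = 1010011001011101
→ << 2 (mod 2^16) → 1001100101110100 = 39284
→ << 2 (mod 2^16) → 0110010111010000 = 26064
0x3CC3 = 0011110011000011
→ ^ → 0101100100010011 = 22803
→ << 1 (mod 2^16) → 1011001000100110 = 45606

45606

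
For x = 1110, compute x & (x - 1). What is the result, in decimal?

x = 10001010110 = 1110
x - 1 = 10001010101
AND   = 10001010100 = 1108
(x & (x - 1) clears the lowest set bit of x.)

1108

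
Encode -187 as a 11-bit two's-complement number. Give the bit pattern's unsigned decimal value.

1861

187 in 11 bits: 00010111011
Invert: 11101000100
Add 1:  11101000101 = 1861
(Check: 2^11 - 187 = 2048 - 187 = 1861.)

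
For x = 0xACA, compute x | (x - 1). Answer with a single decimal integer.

x = 101011001010 = 2762
x - 1 = 101011001001
OR    = 101011001011 = 2763
(x | (x - 1) sets all bits below the lowest set bit.)

2763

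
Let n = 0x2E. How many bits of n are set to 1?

4

0x2E = 101110
Count the 1s: 1 + 1 + 1 + 1 = 4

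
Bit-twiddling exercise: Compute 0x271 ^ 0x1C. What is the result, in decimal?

621

0x271 = 1001110001
0x1C = 0000011100
XOR → 1001101101 = 621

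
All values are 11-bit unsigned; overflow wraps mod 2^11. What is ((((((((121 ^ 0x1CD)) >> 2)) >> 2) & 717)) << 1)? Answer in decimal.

18

121 = 00001111001
0x1CD = 00111001101
→ ^ → 00110110100 = 436
→ >> 2 → 00001101101 = 109
→ >> 2 → 00000011011 = 27
717 = 01011001101
→ & → 00000001001 = 9
→ << 1 (mod 2^11) → 00000010010 = 18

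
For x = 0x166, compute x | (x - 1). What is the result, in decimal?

x = 101100110 = 358
x - 1 = 101100101
OR    = 101100111 = 359
(x | (x - 1) sets all bits below the lowest set bit.)

359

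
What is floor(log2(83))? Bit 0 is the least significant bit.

83 = 1010011
The topmost 1 is at position 6 (since 2^6 = 64 ≤ 83 < 128).

6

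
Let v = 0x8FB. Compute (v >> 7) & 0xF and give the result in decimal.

1

v = 100011111011
Shift right by 7: 10001
Mask low 4 bits: 0001 = 1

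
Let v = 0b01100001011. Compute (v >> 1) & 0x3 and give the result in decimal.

1

v = 01100001011
Shift right by 1: 0110000101
Mask low 2 bits: 01 = 1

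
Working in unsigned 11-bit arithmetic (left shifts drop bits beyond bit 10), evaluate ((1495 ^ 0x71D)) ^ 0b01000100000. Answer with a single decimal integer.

234

1495 = 10111010111
0x71D = 11100011101
→ ^ → 01011001010 = 714
0b01000100000 = 01000100000
→ ^ → 00011101010 = 234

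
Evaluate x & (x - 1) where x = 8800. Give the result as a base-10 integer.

8768

x = 10001001100000 = 8800
x - 1 = 10001001011111
AND   = 10001001000000 = 8768
(x & (x - 1) clears the lowest set bit of x.)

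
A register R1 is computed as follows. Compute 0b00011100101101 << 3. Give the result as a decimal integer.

x = 00011100101101
shift left by 3 → 11100101101000 = 14696
(equivalently, 1837 × 2^3 = 1837 × 8)

14696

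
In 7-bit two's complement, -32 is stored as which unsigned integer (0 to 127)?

32 in 7 bits: 0100000
Invert: 1011111
Add 1:  1100000 = 96
(Check: 2^7 - 32 = 128 - 32 = 96.)

96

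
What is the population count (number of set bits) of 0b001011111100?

n = 1011111100
Count the 1s: 1 + 1 + 1 + 1 + 1 + 1 + 1 = 7

7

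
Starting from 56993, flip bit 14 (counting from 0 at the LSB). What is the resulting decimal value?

x = 1101111010100001
bit 14 is currently 1; toggle it via x ^ (1 << 14) = x ^ 16384
→ 1001111010100001 = 40609

40609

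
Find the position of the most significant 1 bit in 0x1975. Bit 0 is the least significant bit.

12

0x1975 = 1100101110101
The topmost 1 is at position 12 (since 2^12 = 4096 ≤ 6517 < 8192).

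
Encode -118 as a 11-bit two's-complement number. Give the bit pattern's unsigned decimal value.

118 in 11 bits: 00001110110
Invert: 11110001001
Add 1:  11110001010 = 1930
(Check: 2^11 - 118 = 2048 - 118 = 1930.)

1930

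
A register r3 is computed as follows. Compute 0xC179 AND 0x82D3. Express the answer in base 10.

32849

0xC179 = 1100000101111001
0x82D3 = 1000001011010011
AND → 1000000001010001 = 32849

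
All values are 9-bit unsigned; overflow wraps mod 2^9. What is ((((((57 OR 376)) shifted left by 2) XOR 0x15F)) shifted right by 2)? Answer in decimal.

57 = 000111001
376 = 101111000
→ OR → 101111001 = 377
→ shifted left by 2 (mod 2^9) → 111100100 = 484
0x15F = 101011111
→ XOR → 010111011 = 187
→ shifted right by 2 → 000101110 = 46

46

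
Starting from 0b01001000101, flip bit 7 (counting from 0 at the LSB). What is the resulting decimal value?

709

x = 01001000101
bit 7 is currently 0; toggle it via x ^ (1 << 7) = x ^ 128
→ 01011000101 = 709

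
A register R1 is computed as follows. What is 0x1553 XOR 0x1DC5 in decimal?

2198

0x1553 = 1010101010011
0x1DC5 = 1110111000101
XOR → 0100010010110 = 2198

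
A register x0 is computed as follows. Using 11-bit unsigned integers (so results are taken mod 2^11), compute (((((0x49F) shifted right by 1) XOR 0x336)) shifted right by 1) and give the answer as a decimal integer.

0x49F = 10010011111
→ shifted right by 1 → 01001001111 = 591
0x336 = 01100110110
→ XOR → 00101111001 = 377
→ shifted right by 1 → 00010111100 = 188

188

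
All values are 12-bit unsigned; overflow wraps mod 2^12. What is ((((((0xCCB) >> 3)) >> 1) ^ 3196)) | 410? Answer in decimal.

0xCCB = 110011001011
→ >> 3 → 000110011001 = 409
→ >> 1 → 000011001100 = 204
3196 = 110001111100
→ ^ → 110010110000 = 3248
410 = 000110011010
→ | → 110110111010 = 3514

3514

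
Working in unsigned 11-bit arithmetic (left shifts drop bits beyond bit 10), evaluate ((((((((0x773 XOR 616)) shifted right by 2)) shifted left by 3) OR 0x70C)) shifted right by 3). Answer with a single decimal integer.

231

0x773 = 11101110011
616 = 01001101000
→ XOR → 10100011011 = 1307
→ shifted right by 2 → 00101000110 = 326
→ shifted left by 3 (mod 2^11) → 01000110000 = 560
0x70C = 11100001100
→ OR → 11100111100 = 1852
→ shifted right by 3 → 00011100111 = 231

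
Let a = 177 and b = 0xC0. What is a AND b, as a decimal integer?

177 = 10110001
0xC0 = 11000000
AND → 10000000 = 128

128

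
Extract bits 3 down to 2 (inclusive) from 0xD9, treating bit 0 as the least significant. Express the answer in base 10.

v = 11011001
Shift right by 2: 110110
Mask low 2 bits: 10 = 2

2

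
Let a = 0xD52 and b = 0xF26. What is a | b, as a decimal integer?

3958

0xD52 = 110101010010
0xF26 = 111100100110
 OR → 111101110110 = 3958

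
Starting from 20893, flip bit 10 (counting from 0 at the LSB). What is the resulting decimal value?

21917

x = 101000110011101
bit 10 is currently 0; toggle it via x ^ (1 << 10) = x ^ 1024
→ 101010110011101 = 21917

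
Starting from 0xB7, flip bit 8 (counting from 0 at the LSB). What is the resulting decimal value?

439

x = 000010110111
bit 8 is currently 0; toggle it via x ^ (1 << 8) = x ^ 256
→ 000110110111 = 439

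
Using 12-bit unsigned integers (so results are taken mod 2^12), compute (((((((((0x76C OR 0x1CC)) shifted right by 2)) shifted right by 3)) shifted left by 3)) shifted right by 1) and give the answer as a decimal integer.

252

0x76C = 011101101100
0x1CC = 000111001100
→ OR → 011111101100 = 2028
→ shifted right by 2 → 000111111011 = 507
→ shifted right by 3 → 000000111111 = 63
→ shifted left by 3 (mod 2^12) → 000111111000 = 504
→ shifted right by 1 → 000011111100 = 252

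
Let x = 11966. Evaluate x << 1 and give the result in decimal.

11966 = 010111010111110
shift left by 1 → 101110101111100 = 23932
(equivalently, 11966 × 2^1 = 11966 × 2)

23932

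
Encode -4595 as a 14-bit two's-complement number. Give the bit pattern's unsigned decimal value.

11789

4595 in 14 bits: 01000111110011
Invert: 10111000001100
Add 1:  10111000001101 = 11789
(Check: 2^14 - 4595 = 16384 - 4595 = 11789.)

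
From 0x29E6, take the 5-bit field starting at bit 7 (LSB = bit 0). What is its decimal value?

v = 010100111100110
Shift right by 7: 01010011
Mask low 5 bits: 10011 = 19

19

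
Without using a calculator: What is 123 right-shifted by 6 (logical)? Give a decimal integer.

123 = 1111011
shift right by 6 → 0000001 = 1
(equivalently, floor(123 / 64))

1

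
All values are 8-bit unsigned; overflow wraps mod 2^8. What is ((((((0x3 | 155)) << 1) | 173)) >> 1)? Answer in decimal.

0x3 = 00000011
155 = 10011011
→ | → 10011011 = 155
→ << 1 (mod 2^8) → 00110110 = 54
173 = 10101101
→ | → 10111111 = 191
→ >> 1 → 01011111 = 95

95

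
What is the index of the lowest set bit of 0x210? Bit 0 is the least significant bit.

4

0x210 = 1000010000
Trailing zeros: 4, so the lowest set bit is bit 4 (value 16).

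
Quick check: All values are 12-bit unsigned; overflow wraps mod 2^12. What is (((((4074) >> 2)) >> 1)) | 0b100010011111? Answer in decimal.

4074 = 111111101010
→ >> 2 → 001111111010 = 1018
→ >> 1 → 000111111101 = 509
0b100010011111 = 100010011111
→ | → 100111111111 = 2559

2559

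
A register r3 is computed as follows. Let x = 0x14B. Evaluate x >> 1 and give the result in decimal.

165

0x14B = 101001011
shift right by 1 → 010100101 = 165
(equivalently, floor(331 / 2))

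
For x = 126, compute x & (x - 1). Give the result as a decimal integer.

x = 1111110 = 126
x - 1 = 1111101
AND   = 1111100 = 124
(x & (x - 1) clears the lowest set bit of x.)

124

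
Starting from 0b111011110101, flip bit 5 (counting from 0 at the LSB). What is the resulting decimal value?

3797

x = 111011110101
bit 5 is currently 1; toggle it via x ^ (1 << 5) = x ^ 32
→ 111011010101 = 3797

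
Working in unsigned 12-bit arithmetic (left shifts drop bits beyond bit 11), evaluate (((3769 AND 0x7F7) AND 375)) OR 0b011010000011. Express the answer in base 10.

3769 = 111010111001
0x7F7 = 011111110111
→ AND → 011010110001 = 1713
375 = 000101110111
→ AND → 000000110001 = 49
0b011010000011 = 011010000011
→ OR → 011010110011 = 1715

1715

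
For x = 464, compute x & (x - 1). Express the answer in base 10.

448

x = 111010000 = 464
x - 1 = 111001111
AND   = 111000000 = 448
(x & (x - 1) clears the lowest set bit of x.)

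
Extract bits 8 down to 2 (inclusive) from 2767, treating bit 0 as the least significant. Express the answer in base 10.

v = 101011001111
Shift right by 2: 1010110011
Mask low 7 bits: 0110011 = 51

51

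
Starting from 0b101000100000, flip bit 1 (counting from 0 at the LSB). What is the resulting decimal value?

x = 101000100000
bit 1 is currently 0; toggle it via x ^ (1 << 1) = x ^ 2
→ 101000100010 = 2594

2594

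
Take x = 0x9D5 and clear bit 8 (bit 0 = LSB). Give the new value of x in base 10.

2261

x = 100111010101
bit 8 is currently 1; clear it via x & ~(1 << 8) = x & ~256
→ 100011010101 = 2261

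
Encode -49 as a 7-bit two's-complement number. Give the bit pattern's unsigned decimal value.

79

49 in 7 bits: 0110001
Invert: 1001110
Add 1:  1001111 = 79
(Check: 2^7 - 49 = 128 - 49 = 79.)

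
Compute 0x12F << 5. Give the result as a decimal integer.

0x12F = 00000100101111
shift left by 5 → 10010111100000 = 9696
(equivalently, 303 × 2^5 = 303 × 32)

9696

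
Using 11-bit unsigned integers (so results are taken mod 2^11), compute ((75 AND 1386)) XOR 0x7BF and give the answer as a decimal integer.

75 = 00001001011
1386 = 10101101010
→ AND → 00001001010 = 74
0x7BF = 11110111111
→ XOR → 11111110101 = 2037

2037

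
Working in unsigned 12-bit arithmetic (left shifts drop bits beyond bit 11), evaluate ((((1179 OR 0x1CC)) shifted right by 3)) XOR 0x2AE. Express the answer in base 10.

533

1179 = 010010011011
0x1CC = 000111001100
→ OR → 010111011111 = 1503
→ shifted right by 3 → 000010111011 = 187
0x2AE = 001010101110
→ XOR → 001000010101 = 533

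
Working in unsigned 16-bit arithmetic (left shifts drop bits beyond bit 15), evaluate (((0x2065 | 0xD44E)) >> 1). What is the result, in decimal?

0x2065 = 0010000001100101
0xD44E = 1101010001001110
→ | → 1111010001101111 = 62575
→ >> 1 → 0111101000110111 = 31287

31287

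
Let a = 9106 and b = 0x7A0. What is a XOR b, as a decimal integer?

9106 = 10001110010010
0x7A0 = 00011110100000
XOR → 10010000110010 = 9266

9266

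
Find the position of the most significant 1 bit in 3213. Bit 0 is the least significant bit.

11

3213 = 110010001101
The topmost 1 is at position 11 (since 2^11 = 2048 ≤ 3213 < 4096).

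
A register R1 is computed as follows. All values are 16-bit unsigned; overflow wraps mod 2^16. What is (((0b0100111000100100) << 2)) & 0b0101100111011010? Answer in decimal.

0b0100111000100100 = 0100111000100100
→ << 2 (mod 2^16) → 0011100010010000 = 14480
0b0101100111011010 = 0101100111011010
→ & → 0001100010010000 = 6288

6288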